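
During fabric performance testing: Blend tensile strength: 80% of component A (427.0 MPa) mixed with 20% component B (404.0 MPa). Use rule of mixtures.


Formula: Blend property = (fraction_A * property_A) + (fraction_B * property_B)
Step 1: Contribution A = 80/100 * 427.0 MPa = 341.6 MPa
Step 2: Contribution B = 20/100 * 404.0 MPa = 80.8 MPa
Step 3: Blend tensile strength = 341.6 + 80.8 = 422.4 MPa

422.4 MPa


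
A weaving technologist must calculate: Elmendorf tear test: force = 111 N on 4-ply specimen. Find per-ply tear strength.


Formula: Per-ply strength = Total force / Number of plies
Per-ply = 111 N / 4
Per-ply = 27.75 N

27.75 N


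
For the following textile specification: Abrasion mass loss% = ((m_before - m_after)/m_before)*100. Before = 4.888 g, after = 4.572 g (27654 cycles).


Formula: Mass loss% = ((m_before - m_after) / m_before) * 100
Step 1: Mass loss = 4.888 - 4.572 = 0.316 g
Step 2: Ratio = 0.316 / 4.888 = 0.0646481
Step 3: Mass loss% = 0.0646481 * 100 = 6.46481% ≈ 6.46%

6.46%


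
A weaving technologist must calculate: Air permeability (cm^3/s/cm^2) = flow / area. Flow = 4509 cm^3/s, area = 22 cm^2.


Formula: Air Permeability = Airflow / Test Area
AP = 4509 cm^3/s / 22 cm^2
AP = 205.0 cm^3/s/cm^2

205.0 cm^3/s/cm^2


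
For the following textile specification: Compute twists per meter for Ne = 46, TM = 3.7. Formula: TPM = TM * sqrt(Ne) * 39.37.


Formula: TPM = TM * sqrt(Ne) * 39.37
Step 1: sqrt(Ne) = sqrt(46) = 6.7823
Step 2: TM * sqrt(Ne) = 3.7 * 6.7823 = 25.0945
Step 3: TPM = 25.0945 * 39.37 = 988 twists/m

988 twists/m


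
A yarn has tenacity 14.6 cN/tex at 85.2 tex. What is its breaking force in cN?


Formula: Breaking force = Tenacity * Linear density
F = 14.6 cN/tex * 85.2 tex
F = 1243.92 cN

1243.92 cN


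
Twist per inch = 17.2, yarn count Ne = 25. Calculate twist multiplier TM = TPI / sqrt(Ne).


Formula: TM = TPI / sqrt(Ne)
Step 1: sqrt(Ne) = sqrt(25) = 5
Step 2: TM = 17.2 / 5 = 3.44

3.44 TM


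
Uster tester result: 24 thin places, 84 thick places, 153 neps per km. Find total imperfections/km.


Formula: Total = thin places + thick places + neps
Total = 24 + 84 + 153
Total = 261 imperfections/km

261 imperfections/km


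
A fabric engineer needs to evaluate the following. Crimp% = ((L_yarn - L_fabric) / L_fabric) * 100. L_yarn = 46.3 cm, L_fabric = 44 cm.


Formula: Crimp% = ((L_yarn - L_fabric) / L_fabric) * 100
Step 1: Extension = 46.3 - 44 = 2.3 cm
Step 2: Crimp% = (2.3 / 44) * 100
Step 3: Crimp% = 0.052273 * 100 = 5.2273% ≈ 5.2%

5.2%


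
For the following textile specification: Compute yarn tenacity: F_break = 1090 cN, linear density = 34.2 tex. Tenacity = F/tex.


Formula: Tenacity = Breaking force / Linear density
Tenacity = 1090 cN / 34.2 tex
Tenacity = 31.87 cN/tex

31.87 cN/tex


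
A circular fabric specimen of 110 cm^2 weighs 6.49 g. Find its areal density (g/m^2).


Formula: GSM = mass_g / area_m2
Step 1: Convert area: 110 cm^2 = 110 / 10000 = 0.011 m^2
Step 2: GSM = 6.49 g / 0.011 m^2 = 590.0 g/m^2

590.0 g/m^2


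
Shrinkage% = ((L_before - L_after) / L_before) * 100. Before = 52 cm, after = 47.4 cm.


Formula: Shrinkage% = ((L_before - L_after) / L_before) * 100
Step 1: Shrinkage = 52 - 47.4 = 4.6 cm
Step 2: Shrinkage% = (4.6 / 52) * 100
Step 3: Shrinkage% = 0.088462 * 100 = 8.8462% ≈ 8.8%

8.8%


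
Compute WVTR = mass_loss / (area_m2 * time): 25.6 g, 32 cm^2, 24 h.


Formula: WVTR = mass_loss / (area * time)
Step 1: Convert area: 32 cm^2 = 0.0032 m^2
Step 2: WVTR = 25.6 g / (0.0032 m^2 * 24 h)
Step 3: WVTR = 25.6 / 0.0768 = 333.3 g/m^2/h

333.3 g/m^2/h


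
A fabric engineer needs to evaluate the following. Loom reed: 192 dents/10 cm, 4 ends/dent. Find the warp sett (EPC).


Formula: EPC = (dents per 10 cm * ends per dent) / 10
Step 1: Total ends per 10 cm = 192 * 4 = 768
Step 2: EPC = 768 / 10 = 76.8 ends/cm

76.8 ends/cm


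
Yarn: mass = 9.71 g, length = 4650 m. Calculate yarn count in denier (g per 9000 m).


Formula: den = (mass_g / length_m) * 9000
Substituting: den = (9.71 / 4650) * 9000
Intermediate: 9.71 / 4650 = 0.00208817 g/m
den = 0.00208817 * 9000 = 18.8 denier

18.8 denier


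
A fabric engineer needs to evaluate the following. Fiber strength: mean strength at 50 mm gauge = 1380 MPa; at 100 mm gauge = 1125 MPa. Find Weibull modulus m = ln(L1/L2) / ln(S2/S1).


Formula: m = ln(L1/L2) / ln(S2/S1)
Step 1: ln(L1/L2) = ln(50/100) = -0.69315
Step 2: S2/S1 = 1125/1380 = 0.81522
Step 3: ln(S2/S1) = ln(0.81522) = -0.20430
Step 4: m = -0.69315 / -0.20430 = 3.39

3.39 (Weibull m)


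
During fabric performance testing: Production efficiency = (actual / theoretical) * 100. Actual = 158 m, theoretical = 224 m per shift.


Formula: Efficiency% = (Actual output / Theoretical output) * 100
Efficiency% = (158 / 224) * 100
Efficiency% = 0.705357 * 100 = 70.5357% ≈ 70.5%

70.5%


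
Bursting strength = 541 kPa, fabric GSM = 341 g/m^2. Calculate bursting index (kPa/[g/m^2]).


Formula: Bursting Index = Bursting Strength / Fabric GSM
BI = 541 kPa / 341 g/m^2
BI = 1.587 kPa/(g/m^2)

1.587 kPa/(g/m^2)


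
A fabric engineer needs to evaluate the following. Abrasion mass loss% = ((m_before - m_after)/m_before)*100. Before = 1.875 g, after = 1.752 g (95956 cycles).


Formula: Mass loss% = ((m_before - m_after) / m_before) * 100
Step 1: Mass loss = 1.875 - 1.752 = 0.123 g
Step 2: Ratio = 0.123 / 1.875 = 0.0656
Step 3: Mass loss% = 0.0656 * 100 = 6.56%

6.56%


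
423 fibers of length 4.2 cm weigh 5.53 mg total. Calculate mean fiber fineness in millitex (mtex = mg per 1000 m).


Formula: fineness (mtex) = mass (mg) / total length (km) = (mass_mg / total_length_m) * 1000
Step 1: Convert fiber length: 4.2 cm = 0.042 m
Step 2: Total fiber length = 423 * 0.042 = 17.766 m
Step 3: Linear density = 5.53 mg / 17.766 m = 0.3113 mg/m
Step 4: fineness = 0.3113 * 1000 = 311.3 mtex

311.3 mtex


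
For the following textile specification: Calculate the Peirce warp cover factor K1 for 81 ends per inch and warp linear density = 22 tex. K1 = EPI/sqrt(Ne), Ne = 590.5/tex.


Formula: K1 = EPI / sqrt(Ne), with Ne = 590.5 / tex_warp
Step 1: Ne = 590.5 / 22 = 26.841
Step 2: sqrt(Ne) = sqrt(26.841) = 5.1808
Step 3: K1 = 81 / 5.1808 = 15.6

15.6


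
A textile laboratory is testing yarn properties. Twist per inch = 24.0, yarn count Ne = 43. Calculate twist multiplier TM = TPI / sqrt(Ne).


Formula: TM = TPI / sqrt(Ne)
Step 1: sqrt(Ne) = sqrt(43) = 6.5574
Step 2: TM = 24.0 / 6.5574 = 3.66

3.66 TM


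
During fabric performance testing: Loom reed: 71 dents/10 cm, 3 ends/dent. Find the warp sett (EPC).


Formula: EPC = (dents per 10 cm * ends per dent) / 10
Step 1: Total ends per 10 cm = 71 * 3 = 213
Step 2: EPC = 213 / 10 = 21.3 ends/cm

21.3 ends/cm


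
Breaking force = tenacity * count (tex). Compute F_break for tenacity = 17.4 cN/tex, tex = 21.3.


Formula: Breaking force = Tenacity * Linear density
F = 17.4 cN/tex * 21.3 tex
F = 370.62 cN

370.62 cN


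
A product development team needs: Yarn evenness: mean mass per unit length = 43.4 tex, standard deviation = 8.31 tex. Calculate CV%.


Formula: CV% = (standard deviation / mean) * 100
Step 1: Ratio = 8.31 / 43.4 = 0.191475
Step 2: CV% = 0.191475 * 100 = 19.1475% ≈ 19.1%

19.1%


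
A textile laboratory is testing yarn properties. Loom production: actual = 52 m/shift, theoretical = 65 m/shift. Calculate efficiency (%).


Formula: Efficiency% = (Actual output / Theoretical output) * 100
Efficiency% = (52 / 65) * 100
Efficiency% = 0.8 * 100 = 80.0%

80.0%


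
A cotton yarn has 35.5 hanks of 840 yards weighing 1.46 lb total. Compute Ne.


Formula: Ne = hanks / mass_lb
Substituting: Ne = 35.5 / 1.46
Ne = 24.3

24.3 Ne


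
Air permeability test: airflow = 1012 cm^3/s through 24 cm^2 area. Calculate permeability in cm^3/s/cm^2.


Formula: Air Permeability = Airflow / Test Area
AP = 1012 cm^3/s / 24 cm^2
AP = 42.2 cm^3/s/cm^2

42.2 cm^3/s/cm^2


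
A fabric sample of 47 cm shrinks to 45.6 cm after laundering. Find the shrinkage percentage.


Formula: Shrinkage% = ((L_before - L_after) / L_before) * 100
Step 1: Shrinkage = 47 - 45.6 = 1.4 cm
Step 2: Shrinkage% = (1.4 / 47) * 100
Step 3: Shrinkage% = 0.029787 * 100 = 2.9787% ≈ 3.0%

3.0%


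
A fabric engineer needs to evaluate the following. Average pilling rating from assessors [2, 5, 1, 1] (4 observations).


Formula: Mean = sum / count
Sum = 2 + 5 + 1 + 1 = 9
Mean = 9 / 4 = 2.3

2.3


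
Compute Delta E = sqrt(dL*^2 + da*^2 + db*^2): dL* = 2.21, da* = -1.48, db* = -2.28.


Formula: Delta E = sqrt(dL*^2 + da*^2 + db*^2)
Step 1: dL*^2 = 2.21^2 = 4.8841
Step 2: da*^2 = (-1.48)^2 = 2.1904
Step 3: db*^2 = (-2.28)^2 = 5.1984
Step 4: Sum = 4.8841 + 2.1904 + 5.1984 = 12.2729
Step 5: Delta E = sqrt(12.2729) = 3.5

3.5 Delta E


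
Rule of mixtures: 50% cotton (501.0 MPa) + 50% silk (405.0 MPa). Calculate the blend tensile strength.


Formula: Blend property = (fraction_A * property_A) + (fraction_B * property_B)
Step 1: Contribution A = 50/100 * 501.0 MPa = 250.5 MPa
Step 2: Contribution B = 50/100 * 405.0 MPa = 202.5 MPa
Step 3: Blend tensile strength = 250.5 + 202.5 = 453.0 MPa

453.0 MPa


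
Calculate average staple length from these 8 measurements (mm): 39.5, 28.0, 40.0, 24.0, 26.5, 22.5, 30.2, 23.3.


Formula: Mean = sum of lengths / count
Sum = 39.5 + 28.0 + 40.0 + 24.0 + 26.5 + 22.5 + 30.2 + 23.3
Sum = 234.0 mm
Mean = 234.0 / 8 = 29.25 mm

29.25 mm


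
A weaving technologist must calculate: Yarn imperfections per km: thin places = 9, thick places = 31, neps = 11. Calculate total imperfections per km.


Formula: Total = thin places + thick places + neps
Total = 9 + 31 + 11
Total = 51 imperfections/km

51 imperfections/km


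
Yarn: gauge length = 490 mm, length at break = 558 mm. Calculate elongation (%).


Formula: Elongation (%) = ((L_break - L0) / L0) * 100
Step 1: Extension = 558 - 490 = 68 mm
Step 2: Elongation = (68 / 490) * 100
Step 3: Elongation = 0.138776 * 100 = 13.8776% ≈ 13.9%

13.9%


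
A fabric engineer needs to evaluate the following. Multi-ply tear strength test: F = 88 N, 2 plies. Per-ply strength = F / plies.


Formula: Per-ply strength = Total force / Number of plies
Per-ply = 88 N / 2
Per-ply = 44 N

44 N


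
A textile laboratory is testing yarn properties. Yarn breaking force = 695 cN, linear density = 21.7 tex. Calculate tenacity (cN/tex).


Formula: Tenacity = Breaking force / Linear density
Tenacity = 695 cN / 21.7 tex
Tenacity = 32.03 cN/tex

32.03 cN/tex


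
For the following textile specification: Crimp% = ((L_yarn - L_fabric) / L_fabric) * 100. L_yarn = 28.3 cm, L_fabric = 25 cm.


Formula: Crimp% = ((L_yarn - L_fabric) / L_fabric) * 100
Step 1: Extension = 28.3 - 25 = 3.3 cm
Step 2: Crimp% = (3.3 / 25) * 100
Step 3: Crimp% = 0.132 * 100 = 13.2%

13.2%


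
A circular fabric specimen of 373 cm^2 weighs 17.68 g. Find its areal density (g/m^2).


Formula: GSM = mass_g / area_m2
Step 1: Convert area: 373 cm^2 = 373 / 10000 = 0.0373 m^2
Step 2: GSM = 17.68 g / 0.0373 m^2 = 474.0 g/m^2

474.0 g/m^2


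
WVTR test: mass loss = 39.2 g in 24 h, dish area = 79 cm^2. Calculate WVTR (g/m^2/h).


Formula: WVTR = mass_loss / (area * time)
Step 1: Convert area: 79 cm^2 = 0.0079 m^2
Step 2: WVTR = 39.2 g / (0.0079 m^2 * 24 h)
Step 3: WVTR = 39.2 / 0.1896 = 206.8 g/m^2/h

206.8 g/m^2/h


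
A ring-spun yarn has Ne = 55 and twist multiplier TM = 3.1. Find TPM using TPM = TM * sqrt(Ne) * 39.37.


Formula: TPM = TM * sqrt(Ne) * 39.37
Step 1: sqrt(Ne) = sqrt(55) = 7.4162
Step 2: TM * sqrt(Ne) = 3.1 * 7.4162 = 22.9902
Step 3: TPM = 22.9902 * 39.37 = 905 twists/m

905 twists/m


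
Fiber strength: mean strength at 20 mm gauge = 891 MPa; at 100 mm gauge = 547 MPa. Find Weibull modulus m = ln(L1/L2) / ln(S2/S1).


Formula: m = ln(L1/L2) / ln(S2/S1)
Step 1: ln(L1/L2) = ln(20/100) = -1.60944
Step 2: S2/S1 = 547/891 = 0.61392
Step 3: ln(S2/S1) = ln(0.61392) = -0.48789
Step 4: m = -1.60944 / -0.48789 = 3.30

3.30 (Weibull m)


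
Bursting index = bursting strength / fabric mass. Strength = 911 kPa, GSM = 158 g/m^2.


Formula: Bursting Index = Bursting Strength / Fabric GSM
BI = 911 kPa / 158 g/m^2
BI = 5.766 kPa/(g/m^2)

5.766 kPa/(g/m^2)


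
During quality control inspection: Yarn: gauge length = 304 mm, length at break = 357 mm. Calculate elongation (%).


Formula: Elongation (%) = ((L_break - L0) / L0) * 100
Step 1: Extension = 357 - 304 = 53 mm
Step 2: Elongation = (53 / 304) * 100
Step 3: Elongation = 0.174342 * 100 = 17.4342% ≈ 17.4%

17.4%


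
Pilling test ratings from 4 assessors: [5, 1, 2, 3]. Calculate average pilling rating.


Formula: Mean = sum / count
Sum = 5 + 1 + 2 + 3 = 11
Mean = 11 / 4 = 2.8

2.8


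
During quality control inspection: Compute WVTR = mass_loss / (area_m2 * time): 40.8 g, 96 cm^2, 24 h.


Formula: WVTR = mass_loss / (area * time)
Step 1: Convert area: 96 cm^2 = 0.0096 m^2
Step 2: WVTR = 40.8 g / (0.0096 m^2 * 24 h)
Step 3: WVTR = 40.8 / 0.2304 = 177.1 g/m^2/h

177.1 g/m^2/h


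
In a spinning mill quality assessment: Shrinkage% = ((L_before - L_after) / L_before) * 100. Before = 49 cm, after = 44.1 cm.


Formula: Shrinkage% = ((L_before - L_after) / L_before) * 100
Step 1: Shrinkage = 49 - 44.1 = 4.9 cm
Step 2: Shrinkage% = (4.9 / 49) * 100
Step 3: Shrinkage% = 0.1 * 100 = 10.0%

10.0%


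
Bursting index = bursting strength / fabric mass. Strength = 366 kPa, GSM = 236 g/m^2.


Formula: Bursting Index = Bursting Strength / Fabric GSM
BI = 366 kPa / 236 g/m^2
BI = 1.551 kPa/(g/m^2)

1.551 kPa/(g/m^2)


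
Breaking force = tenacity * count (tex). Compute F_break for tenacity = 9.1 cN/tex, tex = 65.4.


Formula: Breaking force = Tenacity * Linear density
F = 9.1 cN/tex * 65.4 tex
F = 595.14 cN

595.14 cN


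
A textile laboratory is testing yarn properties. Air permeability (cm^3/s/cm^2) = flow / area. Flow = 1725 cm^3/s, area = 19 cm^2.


Formula: Air Permeability = Airflow / Test Area
AP = 1725 cm^3/s / 19 cm^2
AP = 90.8 cm^3/s/cm^2

90.8 cm^3/s/cm^2


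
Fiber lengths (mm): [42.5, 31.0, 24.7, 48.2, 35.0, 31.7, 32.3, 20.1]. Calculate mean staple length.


Formula: Mean = sum of lengths / count
Sum = 42.5 + 31.0 + 24.7 + 48.2 + 35.0 + 31.7 + 32.3 + 20.1
Sum = 265.5 mm
Mean = 265.5 / 8 = 33.19 mm

33.19 mm


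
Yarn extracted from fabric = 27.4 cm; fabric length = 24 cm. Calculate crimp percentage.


Formula: Crimp% = ((L_yarn - L_fabric) / L_fabric) * 100
Step 1: Extension = 27.4 - 24 = 3.4 cm
Step 2: Crimp% = (3.4 / 24) * 100
Step 3: Crimp% = 0.141667 * 100 = 14.1667% ≈ 14.2%

14.2%


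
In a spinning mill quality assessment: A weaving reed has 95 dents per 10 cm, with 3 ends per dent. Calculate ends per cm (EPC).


Formula: EPC = (dents per 10 cm * ends per dent) / 10
Step 1: Total ends per 10 cm = 95 * 3 = 285
Step 2: EPC = 285 / 10 = 28.5 ends/cm

28.5 ends/cm


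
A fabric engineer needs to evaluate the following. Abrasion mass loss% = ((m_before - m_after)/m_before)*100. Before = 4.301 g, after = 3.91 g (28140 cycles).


Formula: Mass loss% = ((m_before - m_after) / m_before) * 100
Step 1: Mass loss = 4.301 - 3.91 = 0.391 g
Step 2: Ratio = 0.391 / 4.301 = 0.0909091
Step 3: Mass loss% = 0.0909091 * 100 = 9.09091% ≈ 9.09%

9.09%


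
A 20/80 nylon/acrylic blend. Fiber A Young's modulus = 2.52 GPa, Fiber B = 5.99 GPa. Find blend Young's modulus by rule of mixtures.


Formula: Blend property = (fraction_A * property_A) + (fraction_B * property_B)
Step 1: Contribution A = 20/100 * 2.52 GPa = 0.504 GPa
Step 2: Contribution B = 80/100 * 5.99 GPa = 4.792 GPa
Step 3: Blend Young's modulus = 0.504 + 4.792 = 5.296 GPa

5.296 GPa


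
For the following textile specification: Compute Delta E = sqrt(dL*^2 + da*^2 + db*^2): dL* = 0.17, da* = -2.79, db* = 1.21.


Formula: Delta E = sqrt(dL*^2 + da*^2 + db*^2)
Step 1: dL*^2 = 0.17^2 = 0.0289
Step 2: da*^2 = (-2.79)^2 = 7.7841
Step 3: db*^2 = 1.21^2 = 1.4641
Step 4: Sum = 0.0289 + 7.7841 + 1.4641 = 9.2771
Step 5: Delta E = sqrt(9.2771) = 3.05

3.05 Delta E


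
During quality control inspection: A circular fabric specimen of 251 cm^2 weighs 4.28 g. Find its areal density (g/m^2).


Formula: GSM = mass_g / area_m2
Step 1: Convert area: 251 cm^2 = 251 / 10000 = 0.0251 m^2
Step 2: GSM = 4.28 g / 0.0251 m^2 = 170.5 g/m^2

170.5 g/m^2


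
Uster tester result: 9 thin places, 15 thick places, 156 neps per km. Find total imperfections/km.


Formula: Total = thin places + thick places + neps
Total = 9 + 15 + 156
Total = 180 imperfections/km

180 imperfections/km


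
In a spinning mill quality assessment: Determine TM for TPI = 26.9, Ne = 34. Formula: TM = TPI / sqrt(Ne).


Formula: TM = TPI / sqrt(Ne)
Step 1: sqrt(Ne) = sqrt(34) = 5.831
Step 2: TM = 26.9 / 5.831 = 4.61

4.61 TM


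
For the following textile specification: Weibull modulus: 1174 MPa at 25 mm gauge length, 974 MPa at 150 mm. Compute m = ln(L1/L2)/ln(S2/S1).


Formula: m = ln(L1/L2) / ln(S2/S1)
Step 1: ln(L1/L2) = ln(25/150) = -1.79176
Step 2: S2/S1 = 974/1174 = 0.82964
Step 3: ln(S2/S1) = ln(0.82964) = -0.18676
Step 4: m = -1.79176 / -0.18676 = 9.59

9.59 (Weibull m)


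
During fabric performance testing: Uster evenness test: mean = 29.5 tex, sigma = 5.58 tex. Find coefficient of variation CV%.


Formula: CV% = (standard deviation / mean) * 100
Step 1: Ratio = 5.58 / 29.5 = 0.189153
Step 2: CV% = 0.189153 * 100 = 18.9153% ≈ 18.9%

18.9%


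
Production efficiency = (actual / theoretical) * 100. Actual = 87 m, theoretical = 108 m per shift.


Formula: Efficiency% = (Actual output / Theoretical output) * 100
Efficiency% = (87 / 108) * 100
Efficiency% = 0.805556 * 100 = 80.5556% ≈ 80.6%

80.6%


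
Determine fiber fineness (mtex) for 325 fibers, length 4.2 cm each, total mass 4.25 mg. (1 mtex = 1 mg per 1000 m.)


Formula: fineness (mtex) = mass (mg) / total length (km) = (mass_mg / total_length_m) * 1000
Step 1: Convert fiber length: 4.2 cm = 0.042 m
Step 2: Total fiber length = 325 * 0.042 = 13.65 m
Step 3: Linear density = 4.25 mg / 13.65 m = 0.3114 mg/m
Step 4: fineness = 0.3114 * 1000 = 311.4 mtex

311.4 mtex


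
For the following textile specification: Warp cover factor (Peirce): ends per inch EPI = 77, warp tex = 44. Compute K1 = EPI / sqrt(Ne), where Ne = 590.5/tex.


Formula: K1 = EPI / sqrt(Ne), with Ne = 590.5 / tex_warp
Step 1: Ne = 590.5 / 44 = 13.42
Step 2: sqrt(Ne) = sqrt(13.42) = 3.6633
Step 3: K1 = 77 / 3.6633 = 21.0

21.0


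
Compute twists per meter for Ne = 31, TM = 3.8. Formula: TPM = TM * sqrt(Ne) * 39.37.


Formula: TPM = TM * sqrt(Ne) * 39.37
Step 1: sqrt(Ne) = sqrt(31) = 5.5678
Step 2: TM * sqrt(Ne) = 3.8 * 5.5678 = 21.1576
Step 3: TPM = 21.1576 * 39.37 = 833 twists/m

833 twists/m


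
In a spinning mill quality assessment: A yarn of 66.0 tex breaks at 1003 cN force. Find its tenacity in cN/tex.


Formula: Tenacity = Breaking force / Linear density
Tenacity = 1003 cN / 66.0 tex
Tenacity = 15.20 cN/tex

15.20 cN/tex


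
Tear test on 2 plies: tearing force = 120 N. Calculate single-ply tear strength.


Formula: Per-ply strength = Total force / Number of plies
Per-ply = 120 N / 2
Per-ply = 60 N

60 N


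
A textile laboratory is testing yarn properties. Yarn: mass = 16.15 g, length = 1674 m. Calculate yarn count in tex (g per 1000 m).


Formula: Tex = (mass_g / length_m) * 1000
Substituting: Tex = (16.15 / 1674) * 1000
Intermediate: 16.15 / 1674 = 0.00964755 g/m
Tex = 0.00964755 * 1000 = 9.65 tex

9.65 tex


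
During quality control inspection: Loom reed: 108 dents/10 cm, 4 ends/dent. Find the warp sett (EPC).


Formula: EPC = (dents per 10 cm * ends per dent) / 10
Step 1: Total ends per 10 cm = 108 * 4 = 432
Step 2: EPC = 432 / 10 = 43.2 ends/cm

43.2 ends/cm


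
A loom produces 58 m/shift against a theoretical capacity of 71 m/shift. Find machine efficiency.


Formula: Efficiency% = (Actual output / Theoretical output) * 100
Efficiency% = (58 / 71) * 100
Efficiency% = 0.816901 * 100 = 81.6901% ≈ 81.7%

81.7%


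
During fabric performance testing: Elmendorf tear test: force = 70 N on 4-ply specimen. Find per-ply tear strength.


Formula: Per-ply strength = Total force / Number of plies
Per-ply = 70 N / 4
Per-ply = 17.5 N

17.5 N


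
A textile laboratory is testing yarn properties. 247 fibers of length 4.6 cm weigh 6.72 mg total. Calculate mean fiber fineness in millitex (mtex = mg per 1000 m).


Formula: fineness (mtex) = mass (mg) / total length (km) = (mass_mg / total_length_m) * 1000
Step 1: Convert fiber length: 4.6 cm = 0.046 m
Step 2: Total fiber length = 247 * 0.046 = 11.362 m
Step 3: Linear density = 6.72 mg / 11.362 m = 0.5914 mg/m
Step 4: fineness = 0.5914 * 1000 = 591.4 mtex

591.4 mtex


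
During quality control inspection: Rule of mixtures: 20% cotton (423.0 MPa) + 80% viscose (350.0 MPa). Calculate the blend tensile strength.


Formula: Blend property = (fraction_A * property_A) + (fraction_B * property_B)
Step 1: Contribution A = 20/100 * 423.0 MPa = 84.6 MPa
Step 2: Contribution B = 80/100 * 350.0 MPa = 280.0 MPa
Step 3: Blend tensile strength = 84.6 + 280.0 = 364.6 MPa

364.6 MPa


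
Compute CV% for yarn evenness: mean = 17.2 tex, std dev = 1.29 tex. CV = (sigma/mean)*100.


Formula: CV% = (standard deviation / mean) * 100
Step 1: Ratio = 1.29 / 17.2 = 0.075
Step 2: CV% = 0.075 * 100 = 7.5%

7.5%


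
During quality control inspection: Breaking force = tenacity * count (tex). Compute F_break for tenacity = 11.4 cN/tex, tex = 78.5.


Formula: Breaking force = Tenacity * Linear density
F = 11.4 cN/tex * 78.5 tex
F = 894.90 cN

894.90 cN


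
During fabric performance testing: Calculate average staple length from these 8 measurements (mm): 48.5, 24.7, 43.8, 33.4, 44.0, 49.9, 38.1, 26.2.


Formula: Mean = sum of lengths / count
Sum = 48.5 + 24.7 + 43.8 + 33.4 + 44.0 + 49.9 + 38.1 + 26.2
Sum = 308.6 mm
Mean = 308.6 / 8 = 38.58 mm

38.58 mm


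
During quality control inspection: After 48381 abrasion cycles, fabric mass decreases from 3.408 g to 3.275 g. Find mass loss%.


Formula: Mass loss% = ((m_before - m_after) / m_before) * 100
Step 1: Mass loss = 3.408 - 3.275 = 0.133 g
Step 2: Ratio = 0.133 / 3.408 = 0.0390258
Step 3: Mass loss% = 0.0390258 * 100 = 3.90258% ≈ 3.90%

3.90%


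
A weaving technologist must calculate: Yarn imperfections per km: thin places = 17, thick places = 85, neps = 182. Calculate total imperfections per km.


Formula: Total = thin places + thick places + neps
Total = 17 + 85 + 182
Total = 284 imperfections/km

284 imperfections/km


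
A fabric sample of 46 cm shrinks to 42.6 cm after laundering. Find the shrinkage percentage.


Formula: Shrinkage% = ((L_before - L_after) / L_before) * 100
Step 1: Shrinkage = 46 - 42.6 = 3.4 cm
Step 2: Shrinkage% = (3.4 / 46) * 100
Step 3: Shrinkage% = 0.073913 * 100 = 7.3913% ≈ 7.4%

7.4%


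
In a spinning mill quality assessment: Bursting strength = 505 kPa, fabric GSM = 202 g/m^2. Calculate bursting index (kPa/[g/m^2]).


Formula: Bursting Index = Bursting Strength / Fabric GSM
BI = 505 kPa / 202 g/m^2
BI = 2.500 kPa/(g/m^2)

2.500 kPa/(g/m^2)


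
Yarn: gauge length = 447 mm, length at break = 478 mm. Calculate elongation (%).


Formula: Elongation (%) = ((L_break - L0) / L0) * 100
Step 1: Extension = 478 - 447 = 31 mm
Step 2: Elongation = (31 / 447) * 100
Step 3: Elongation = 0.069351 * 100 = 6.9351% ≈ 6.9%

6.9%


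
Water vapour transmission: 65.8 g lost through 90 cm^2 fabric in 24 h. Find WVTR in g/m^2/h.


Formula: WVTR = mass_loss / (area * time)
Step 1: Convert area: 90 cm^2 = 0.009 m^2
Step 2: WVTR = 65.8 g / (0.009 m^2 * 24 h)
Step 3: WVTR = 65.8 / 0.216 = 304.6 g/m^2/h

304.6 g/m^2/h


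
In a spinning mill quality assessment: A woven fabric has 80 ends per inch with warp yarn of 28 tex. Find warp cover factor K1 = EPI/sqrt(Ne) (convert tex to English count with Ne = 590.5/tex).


Formula: K1 = EPI / sqrt(Ne), with Ne = 590.5 / tex_warp
Step 1: Ne = 590.5 / 28 = 21.089
Step 2: sqrt(Ne) = sqrt(21.089) = 4.5923
Step 3: K1 = 80 / 4.5923 = 17.4

17.4


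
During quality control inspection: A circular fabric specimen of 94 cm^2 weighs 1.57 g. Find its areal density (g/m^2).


Formula: GSM = mass_g / area_m2
Step 1: Convert area: 94 cm^2 = 94 / 10000 = 0.0094 m^2
Step 2: GSM = 1.57 g / 0.0094 m^2 = 167.0 g/m^2

167.0 g/m^2


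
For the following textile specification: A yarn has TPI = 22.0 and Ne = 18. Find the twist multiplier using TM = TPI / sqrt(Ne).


Formula: TM = TPI / sqrt(Ne)
Step 1: sqrt(Ne) = sqrt(18) = 4.2426
Step 2: TM = 22.0 / 4.2426 = 5.19

5.19 TM


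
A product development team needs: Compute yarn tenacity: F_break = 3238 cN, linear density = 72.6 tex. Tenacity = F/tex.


Formula: Tenacity = Breaking force / Linear density
Tenacity = 3238 cN / 72.6 tex
Tenacity = 44.60 cN/tex

44.60 cN/tex


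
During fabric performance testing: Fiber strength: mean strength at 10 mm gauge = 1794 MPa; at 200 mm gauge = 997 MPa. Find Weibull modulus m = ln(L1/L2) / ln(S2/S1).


Formula: m = ln(L1/L2) / ln(S2/S1)
Step 1: ln(L1/L2) = ln(10/200) = -2.99573
Step 2: S2/S1 = 997/1794 = 0.55574
Step 3: ln(S2/S1) = ln(0.55574) = -0.58745
Step 4: m = -2.99573 / -0.58745 = 5.10

5.10 (Weibull m)


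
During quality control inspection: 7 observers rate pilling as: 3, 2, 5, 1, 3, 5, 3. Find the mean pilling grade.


Formula: Mean = sum / count
Sum = 3 + 2 + 5 + 1 + 3 + 5 + 3 = 22
Mean = 22 / 7 = 3.1

3.1


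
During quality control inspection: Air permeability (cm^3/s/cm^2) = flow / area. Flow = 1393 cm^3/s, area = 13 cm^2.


Formula: Air Permeability = Airflow / Test Area
AP = 1393 cm^3/s / 13 cm^2
AP = 107.2 cm^3/s/cm^2

107.2 cm^3/s/cm^2


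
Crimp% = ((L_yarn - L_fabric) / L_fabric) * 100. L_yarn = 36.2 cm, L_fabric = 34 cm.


Formula: Crimp% = ((L_yarn - L_fabric) / L_fabric) * 100
Step 1: Extension = 36.2 - 34 = 2.2 cm
Step 2: Crimp% = (2.2 / 34) * 100
Step 3: Crimp% = 0.064706 * 100 = 6.4706% ≈ 6.5%

6.5%


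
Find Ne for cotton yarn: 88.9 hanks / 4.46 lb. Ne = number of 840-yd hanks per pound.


Formula: Ne = hanks / mass_lb
Substituting: Ne = 88.9 / 4.46
Ne = 19.9

19.9 Ne


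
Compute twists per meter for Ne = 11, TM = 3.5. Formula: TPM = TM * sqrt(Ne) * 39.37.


Formula: TPM = TM * sqrt(Ne) * 39.37
Step 1: sqrt(Ne) = sqrt(11) = 3.3166
Step 2: TM * sqrt(Ne) = 3.5 * 3.3166 = 11.6081
Step 3: TPM = 11.6081 * 39.37 = 457 twists/m

457 twists/m


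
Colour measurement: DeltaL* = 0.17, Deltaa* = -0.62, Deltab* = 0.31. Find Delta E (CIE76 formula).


Formula: Delta E = sqrt(dL*^2 + da*^2 + db*^2)
Step 1: dL*^2 = 0.17^2 = 0.0289
Step 2: da*^2 = (-0.62)^2 = 0.3844
Step 3: db*^2 = 0.31^2 = 0.0961
Step 4: Sum = 0.0289 + 0.3844 + 0.0961 = 0.5094
Step 5: Delta E = sqrt(0.5094) = 0.71

0.71 Delta E


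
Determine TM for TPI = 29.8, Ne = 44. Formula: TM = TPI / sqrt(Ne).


Formula: TM = TPI / sqrt(Ne)
Step 1: sqrt(Ne) = sqrt(44) = 6.6332
Step 2: TM = 29.8 / 6.6332 = 4.49

4.49 TM


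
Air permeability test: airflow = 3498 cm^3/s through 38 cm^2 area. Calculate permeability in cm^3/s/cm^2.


Formula: Air Permeability = Airflow / Test Area
AP = 3498 cm^3/s / 38 cm^2
AP = 92.1 cm^3/s/cm^2

92.1 cm^3/s/cm^2


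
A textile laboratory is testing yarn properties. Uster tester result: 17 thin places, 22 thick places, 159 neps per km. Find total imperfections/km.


Formula: Total = thin places + thick places + neps
Total = 17 + 22 + 159
Total = 198 imperfections/km

198 imperfections/km


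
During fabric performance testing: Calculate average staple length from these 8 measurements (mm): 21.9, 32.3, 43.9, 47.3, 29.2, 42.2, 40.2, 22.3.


Formula: Mean = sum of lengths / count
Sum = 21.9 + 32.3 + 43.9 + 47.3 + 29.2 + 42.2 + 40.2 + 22.3
Sum = 279.3 mm
Mean = 279.3 / 8 = 34.91 mm

34.91 mm


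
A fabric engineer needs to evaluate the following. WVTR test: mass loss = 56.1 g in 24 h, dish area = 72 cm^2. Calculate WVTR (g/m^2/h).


Formula: WVTR = mass_loss / (area * time)
Step 1: Convert area: 72 cm^2 = 0.0072 m^2
Step 2: WVTR = 56.1 g / (0.0072 m^2 * 24 h)
Step 3: WVTR = 56.1 / 0.1728 = 324.7 g/m^2/h

324.7 g/m^2/h


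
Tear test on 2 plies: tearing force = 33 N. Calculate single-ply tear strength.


Formula: Per-ply strength = Total force / Number of plies
Per-ply = 33 N / 2
Per-ply = 16.5 N

16.5 N


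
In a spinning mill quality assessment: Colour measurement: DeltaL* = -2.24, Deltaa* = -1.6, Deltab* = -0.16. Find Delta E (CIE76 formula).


Formula: Delta E = sqrt(dL*^2 + da*^2 + db*^2)
Step 1: dL*^2 = (-2.24)^2 = 5.0176
Step 2: da*^2 = (-1.6)^2 = 2.56
Step 3: db*^2 = (-0.16)^2 = 0.0256
Step 4: Sum = 5.0176 + 2.56 + 0.0256 = 7.6032
Step 5: Delta E = sqrt(7.6032) = 2.76

2.76 Delta E


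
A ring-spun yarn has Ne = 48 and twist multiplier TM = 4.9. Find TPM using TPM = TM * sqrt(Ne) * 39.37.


Formula: TPM = TM * sqrt(Ne) * 39.37
Step 1: sqrt(Ne) = sqrt(48) = 6.9282
Step 2: TM * sqrt(Ne) = 4.9 * 6.9282 = 33.9482
Step 3: TPM = 33.9482 * 39.37 = 1337 twists/m

1337 twists/m


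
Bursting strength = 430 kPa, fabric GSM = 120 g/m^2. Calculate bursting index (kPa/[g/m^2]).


Formula: Bursting Index = Bursting Strength / Fabric GSM
BI = 430 kPa / 120 g/m^2
BI = 3.583 kPa/(g/m^2)

3.583 kPa/(g/m^2)


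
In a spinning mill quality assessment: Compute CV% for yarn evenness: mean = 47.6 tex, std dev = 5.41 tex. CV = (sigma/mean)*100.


Formula: CV% = (standard deviation / mean) * 100
Step 1: Ratio = 5.41 / 47.6 = 0.113655
Step 2: CV% = 0.113655 * 100 = 11.3655% ≈ 11.4%

11.4%


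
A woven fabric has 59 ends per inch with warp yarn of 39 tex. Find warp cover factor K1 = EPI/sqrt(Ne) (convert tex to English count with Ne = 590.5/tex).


Formula: K1 = EPI / sqrt(Ne), with Ne = 590.5 / tex_warp
Step 1: Ne = 590.5 / 39 = 15.141
Step 2: sqrt(Ne) = sqrt(15.141) = 3.8911
Step 3: K1 = 59 / 3.8911 = 15.2

15.2


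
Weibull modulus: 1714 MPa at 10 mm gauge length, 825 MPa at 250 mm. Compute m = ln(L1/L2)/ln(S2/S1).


Formula: m = ln(L1/L2) / ln(S2/S1)
Step 1: ln(L1/L2) = ln(10/250) = -3.21888
Step 2: S2/S1 = 825/1714 = 0.48133
Step 3: ln(S2/S1) = ln(0.48133) = -0.73120
Step 4: m = -3.21888 / -0.73120 = 4.40

4.40 (Weibull m)


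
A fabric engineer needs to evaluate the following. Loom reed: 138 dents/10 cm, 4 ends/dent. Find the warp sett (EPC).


Formula: EPC = (dents per 10 cm * ends per dent) / 10
Step 1: Total ends per 10 cm = 138 * 4 = 552
Step 2: EPC = 552 / 10 = 55.2 ends/cm

55.2 ends/cm


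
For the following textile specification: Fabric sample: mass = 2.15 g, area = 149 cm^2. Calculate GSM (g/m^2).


Formula: GSM = mass_g / area_m2
Step 1: Convert area: 149 cm^2 = 149 / 10000 = 0.0149 m^2
Step 2: GSM = 2.15 g / 0.0149 m^2 = 144.3 g/m^2

144.3 g/m^2


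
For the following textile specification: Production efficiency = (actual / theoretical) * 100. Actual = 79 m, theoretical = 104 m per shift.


Formula: Efficiency% = (Actual output / Theoretical output) * 100
Efficiency% = (79 / 104) * 100
Efficiency% = 0.759615 * 100 = 75.9615% ≈ 76.0%

76.0%


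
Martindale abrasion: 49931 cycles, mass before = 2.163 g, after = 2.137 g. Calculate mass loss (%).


Formula: Mass loss% = ((m_before - m_after) / m_before) * 100
Step 1: Mass loss = 2.163 - 2.137 = 0.026 g
Step 2: Ratio = 0.026 / 2.163 = 0.0120203
Step 3: Mass loss% = 0.0120203 * 100 = 1.20203% ≈ 1.20%

1.20%


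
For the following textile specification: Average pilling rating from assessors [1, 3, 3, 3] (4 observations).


Formula: Mean = sum / count
Sum = 1 + 3 + 3 + 3 = 10
Mean = 10 / 4 = 2.5

2.5


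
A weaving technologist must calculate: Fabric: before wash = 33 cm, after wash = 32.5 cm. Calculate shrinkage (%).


Formula: Shrinkage% = ((L_before - L_after) / L_before) * 100
Step 1: Shrinkage = 33 - 32.5 = 0.5 cm
Step 2: Shrinkage% = (0.5 / 33) * 100
Step 3: Shrinkage% = 0.015152 * 100 = 1.5152% ≈ 1.5%

1.5%


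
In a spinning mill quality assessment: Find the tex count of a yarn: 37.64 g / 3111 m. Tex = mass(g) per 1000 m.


Formula: Tex = (mass_g / length_m) * 1000
Substituting: Tex = (37.64 / 3111) * 1000
Intermediate: 37.64 / 3111 = 0.012099 g/m
Tex = 0.012099 * 1000 = 12.10 tex

12.10 tex


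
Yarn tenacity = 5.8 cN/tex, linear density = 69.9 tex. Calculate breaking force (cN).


Formula: Breaking force = Tenacity * Linear density
F = 5.8 cN/tex * 69.9 tex
F = 405.42 cN

405.42 cN


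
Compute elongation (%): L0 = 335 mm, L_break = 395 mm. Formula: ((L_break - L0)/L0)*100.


Formula: Elongation (%) = ((L_break - L0) / L0) * 100
Step 1: Extension = 395 - 335 = 60 mm
Step 2: Elongation = (60 / 335) * 100
Step 3: Elongation = 0.179104 * 100 = 17.9104% ≈ 17.9%

17.9%


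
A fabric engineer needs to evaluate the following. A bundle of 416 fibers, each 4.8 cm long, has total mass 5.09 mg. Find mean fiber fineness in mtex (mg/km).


Formula: fineness (mtex) = mass (mg) / total length (km) = (mass_mg / total_length_m) * 1000
Step 1: Convert fiber length: 4.8 cm = 0.048 m
Step 2: Total fiber length = 416 * 0.048 = 19.968 m
Step 3: Linear density = 5.09 mg / 19.968 m = 0.2549 mg/m
Step 4: fineness = 0.2549 * 1000 = 254.9 mtex

254.9 mtex


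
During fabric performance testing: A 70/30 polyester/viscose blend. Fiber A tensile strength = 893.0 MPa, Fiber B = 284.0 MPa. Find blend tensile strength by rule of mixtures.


Formula: Blend property = (fraction_A * property_A) + (fraction_B * property_B)
Step 1: Contribution A = 70/100 * 893.0 MPa = 625.1 MPa
Step 2: Contribution B = 30/100 * 284.0 MPa = 85.2 MPa
Step 3: Blend tensile strength = 625.1 + 85.2 = 710.3 MPa

710.3 MPa


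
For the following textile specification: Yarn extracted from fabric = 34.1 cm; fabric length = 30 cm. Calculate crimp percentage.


Formula: Crimp% = ((L_yarn - L_fabric) / L_fabric) * 100
Step 1: Extension = 34.1 - 30 = 4.1 cm
Step 2: Crimp% = (4.1 / 30) * 100
Step 3: Crimp% = 0.136667 * 100 = 13.6667% ≈ 13.7%

13.7%


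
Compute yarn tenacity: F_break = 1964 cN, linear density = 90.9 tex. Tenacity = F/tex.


Formula: Tenacity = Breaking force / Linear density
Tenacity = 1964 cN / 90.9 tex
Tenacity = 21.61 cN/tex

21.61 cN/tex


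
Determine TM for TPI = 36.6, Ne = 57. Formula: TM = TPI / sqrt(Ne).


Formula: TM = TPI / sqrt(Ne)
Step 1: sqrt(Ne) = sqrt(57) = 7.5498
Step 2: TM = 36.6 / 7.5498 = 4.85

4.85 TM


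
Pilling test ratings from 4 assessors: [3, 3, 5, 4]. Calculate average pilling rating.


Formula: Mean = sum / count
Sum = 3 + 3 + 5 + 4 = 15
Mean = 15 / 4 = 3.8

3.8


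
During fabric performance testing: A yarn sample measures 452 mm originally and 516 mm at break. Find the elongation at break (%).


Formula: Elongation (%) = ((L_break - L0) / L0) * 100
Step 1: Extension = 516 - 452 = 64 mm
Step 2: Elongation = (64 / 452) * 100
Step 3: Elongation = 0.141593 * 100 = 14.1593% ≈ 14.2%

14.2%


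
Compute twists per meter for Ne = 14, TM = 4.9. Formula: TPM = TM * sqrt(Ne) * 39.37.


Formula: TPM = TM * sqrt(Ne) * 39.37
Step 1: sqrt(Ne) = sqrt(14) = 3.7417
Step 2: TM * sqrt(Ne) = 4.9 * 3.7417 = 18.3343
Step 3: TPM = 18.3343 * 39.37 = 722 twists/m

722 twists/m


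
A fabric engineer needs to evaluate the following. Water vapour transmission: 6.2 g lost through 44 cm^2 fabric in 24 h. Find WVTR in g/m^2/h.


Formula: WVTR = mass_loss / (area * time)
Step 1: Convert area: 44 cm^2 = 0.0044 m^2
Step 2: WVTR = 6.2 g / (0.0044 m^2 * 24 h)
Step 3: WVTR = 6.2 / 0.1056 = 58.7 g/m^2/h

58.7 g/m^2/h


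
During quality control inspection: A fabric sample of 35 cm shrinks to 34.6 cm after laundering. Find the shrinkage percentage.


Formula: Shrinkage% = ((L_before - L_after) / L_before) * 100
Step 1: Shrinkage = 35 - 34.6 = 0.4 cm
Step 2: Shrinkage% = (0.4 / 35) * 100
Step 3: Shrinkage% = 0.011429 * 100 = 1.1429% ≈ 1.1%

1.1%


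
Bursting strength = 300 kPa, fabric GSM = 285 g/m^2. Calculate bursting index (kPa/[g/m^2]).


Formula: Bursting Index = Bursting Strength / Fabric GSM
BI = 300 kPa / 285 g/m^2
BI = 1.053 kPa/(g/m^2)

1.053 kPa/(g/m^2)


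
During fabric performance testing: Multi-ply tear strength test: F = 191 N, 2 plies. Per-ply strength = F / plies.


Formula: Per-ply strength = Total force / Number of plies
Per-ply = 191 N / 2
Per-ply = 95.5 N

95.5 N


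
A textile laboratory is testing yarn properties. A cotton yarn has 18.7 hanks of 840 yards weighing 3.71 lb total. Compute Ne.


Formula: Ne = hanks / mass_lb
Substituting: Ne = 18.7 / 3.71
Ne = 5.0

5.0 Ne


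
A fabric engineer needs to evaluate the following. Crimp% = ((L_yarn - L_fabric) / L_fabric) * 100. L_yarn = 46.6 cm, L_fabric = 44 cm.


Formula: Crimp% = ((L_yarn - L_fabric) / L_fabric) * 100
Step 1: Extension = 46.6 - 44 = 2.6 cm
Step 2: Crimp% = (2.6 / 44) * 100
Step 3: Crimp% = 0.059091 * 100 = 5.9091% ≈ 5.9%

5.9%


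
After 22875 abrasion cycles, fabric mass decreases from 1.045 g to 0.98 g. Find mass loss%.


Formula: Mass loss% = ((m_before - m_after) / m_before) * 100
Step 1: Mass loss = 1.045 - 0.98 = 0.065 g
Step 2: Ratio = 0.065 / 1.045 = 0.062201
Step 3: Mass loss% = 0.062201 * 100 = 6.2201% ≈ 6.22%

6.22%


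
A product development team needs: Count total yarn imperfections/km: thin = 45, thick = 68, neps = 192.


Formula: Total = thin places + thick places + neps
Total = 45 + 68 + 192
Total = 305 imperfections/km

305 imperfections/km


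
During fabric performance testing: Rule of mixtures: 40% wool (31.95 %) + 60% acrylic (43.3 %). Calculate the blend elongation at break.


Formula: Blend property = (fraction_A * property_A) + (fraction_B * property_B)
Step 1: Contribution A = 40/100 * 31.95 % = 12.78 %
Step 2: Contribution B = 60/100 * 43.3 % = 25.98 %
Step 3: Blend elongation at break = 12.78 + 25.98 = 38.76 %

38.76 %


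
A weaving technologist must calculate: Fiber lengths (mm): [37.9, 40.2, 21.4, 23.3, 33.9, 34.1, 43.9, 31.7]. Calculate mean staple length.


Formula: Mean = sum of lengths / count
Sum = 37.9 + 40.2 + 21.4 + 23.3 + 33.9 + 34.1 + 43.9 + 31.7
Sum = 266.4 mm
Mean = 266.4 / 8 = 33.30 mm

33.30 mm


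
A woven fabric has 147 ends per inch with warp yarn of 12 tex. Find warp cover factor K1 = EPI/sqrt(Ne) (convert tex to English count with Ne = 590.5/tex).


Formula: K1 = EPI / sqrt(Ne), with Ne = 590.5 / tex_warp
Step 1: Ne = 590.5 / 12 = 49.208
Step 2: sqrt(Ne) = sqrt(49.208) = 7.0148
Step 3: K1 = 147 / 7.0148 = 21.0

21.0


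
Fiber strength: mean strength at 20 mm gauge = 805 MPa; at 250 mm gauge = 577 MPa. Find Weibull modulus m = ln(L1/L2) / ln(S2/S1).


Formula: m = ln(L1/L2) / ln(S2/S1)
Step 1: ln(L1/L2) = ln(20/250) = -2.52573
Step 2: S2/S1 = 577/805 = 0.71677
Step 3: ln(S2/S1) = ln(0.71677) = -0.33300
Step 4: m = -2.52573 / -0.33300 = 7.58

7.58 (Weibull m)


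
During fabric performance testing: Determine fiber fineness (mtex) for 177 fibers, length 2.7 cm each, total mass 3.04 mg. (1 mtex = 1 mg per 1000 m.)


Formula: fineness (mtex) = mass (mg) / total length (km) = (mass_mg / total_length_m) * 1000
Step 1: Convert fiber length: 2.7 cm = 0.027 m
Step 2: Total fiber length = 177 * 0.027 = 4.779 m
Step 3: Linear density = 3.04 mg / 4.779 m = 0.6361 mg/m
Step 4: fineness = 0.6361 * 1000 = 636.1 mtex

636.1 mtex


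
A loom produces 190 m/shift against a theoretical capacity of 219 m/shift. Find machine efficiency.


Formula: Efficiency% = (Actual output / Theoretical output) * 100
Efficiency% = (190 / 219) * 100
Efficiency% = 0.86758 * 100 = 86.758% ≈ 86.8%

86.8%


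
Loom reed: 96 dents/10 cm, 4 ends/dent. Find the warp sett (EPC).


Formula: EPC = (dents per 10 cm * ends per dent) / 10
Step 1: Total ends per 10 cm = 96 * 4 = 384
Step 2: EPC = 384 / 10 = 38.4 ends/cm

38.4 ends/cm
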